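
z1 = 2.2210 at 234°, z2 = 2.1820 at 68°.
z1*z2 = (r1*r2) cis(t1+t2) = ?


r = 2.2210 * 2.1820 = 4.8462
theta = 234° + 68° = 302° = 302° (mod 360)

4.8462 cis(302°)


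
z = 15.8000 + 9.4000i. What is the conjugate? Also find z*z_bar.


z_bar = 15.8000 - 9.4000i
z*z_bar = 15.8^2 + 9.4^2 = 249.64 + 88.36 = 338

z_bar = 15.8000 - 9.4000i, z*z_bar = 338


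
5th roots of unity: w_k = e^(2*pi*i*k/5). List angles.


The 5th roots of unity are cis(360k/5°) for k=0..4
Angle step = 360/5 = 72°
Primitive root: cis(72°)
Primitive root = 0.3090 + 0.9511i

5 roots at angles: 0°, 72°, 144°, 216°, 288°


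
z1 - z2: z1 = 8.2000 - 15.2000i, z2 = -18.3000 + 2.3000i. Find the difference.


Real: 8.2 + 18.3 = 26.5
Imag: -15.2 - 2.3 = -17.5

26.5000 - 17.5000i


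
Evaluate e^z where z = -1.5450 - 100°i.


e^-1.5450 = 0.2133
cos(-100°) = -0.1736
sin(-100°) = -0.9848
Real = 0.2133*(-0.1736) = -0.0370
Imag = 0.2133*(-0.9848) = -0.2101

-0.0370 - 0.2101i


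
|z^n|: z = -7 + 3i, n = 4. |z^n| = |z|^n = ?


|z| = sqrt(49+9) = sqrt(58) = 7.6158
|z^4| = |z|^4 = (sqrt(58))^4 = 58^2 = 3364

|z^4| = 3364


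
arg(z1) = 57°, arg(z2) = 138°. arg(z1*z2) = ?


arg(z1*z2) = 57° + 138° = 195°
Normalized to (-180°, 180°]: -165°

-165°


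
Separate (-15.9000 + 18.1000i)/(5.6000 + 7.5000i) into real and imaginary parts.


Multiply by conjugate: (-15.9000 + 18.1000i)(5.6000 - 7.5000i) / (5.6^2 + 7.5^2)
Numerator real = -15.9*5.6 + 18.1*7.5 = 46.71
Numerator imag = 18.1*5.6 - (-15.9)*7.5 = 220.61
Denominator = 87.61
Re(z) = 46.71/87.61 = 0.5332
Im(z) = 220.61/87.61 = 2.5181

Re(z) = 0.5332, Im(z) = 2.5181


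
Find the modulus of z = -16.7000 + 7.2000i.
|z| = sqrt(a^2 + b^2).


|z| = sqrt((-16.7)^2 + 7.2^2) = sqrt(278.89 + 51.84) = sqrt(330.73) = 18.1860

|z| = 18.1860


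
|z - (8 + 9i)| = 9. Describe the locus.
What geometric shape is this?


|z - z0| = r is a circle with center z0 and radius r.
Center = (8, 9), radius = 9

Circle with center (8, 9) and radius 9


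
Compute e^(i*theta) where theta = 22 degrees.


cos(22°) = 0.9272
sin(22°) = 0.3746

e^(i*22°) = 0.9272 + 0.3746i


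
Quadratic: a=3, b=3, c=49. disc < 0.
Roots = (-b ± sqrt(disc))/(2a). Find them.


disc = 3^2 - 4*3*49 = 9 - 588 = -579
sqrt(|disc|) = sqrt(579) = 24.0624
Real part = -3/(2*3) = -0.5000
Imag part = 24.0624/(2*3) = 4.0104

-0.5000 ± 4.0104i


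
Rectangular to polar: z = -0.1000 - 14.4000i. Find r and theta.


r = sqrt(0.01+207.36) = sqrt(207.37) = 14.4003
theta = atan2(-14.4, -0.1) = -90.3979 degrees

r = 14.4003, theta = -90.3979 degrees


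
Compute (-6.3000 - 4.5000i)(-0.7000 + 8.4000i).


Real = -6.3*(-0.7) - (-4.5)*8.4 = 4.41 - (-37.8) = 42.21
Imag = -6.3*8.4 - (0.7)*(-4.5) = -52.92 + 3.15 = -49.77

42.2100 - 49.7700i


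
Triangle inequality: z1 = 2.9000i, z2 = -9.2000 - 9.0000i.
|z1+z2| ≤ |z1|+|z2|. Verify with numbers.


|z1| = sqrt(0^2 + 2.9^2) = sqrt(8.41) = 2.9000
|z2| = sqrt((-9.2)^2 + (-9)^2) = sqrt(165.64) = 12.8701
z1+z2 = -9.2000 - 6.1000i
|z1+z2| = sqrt(121.85) = 11.0386
|z1|+|z2| = 2.9000 + 12.8701 = 15.7701

|z1+z2| = 11.0386 ≤ |z1|+|z2| = 15.7701 (verified)


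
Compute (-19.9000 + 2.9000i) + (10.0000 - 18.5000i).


Real: -19.9 + 10 = -9.9
Imag: 2.9 - 18.5 = -15.6

-9.9000 - 15.6000i


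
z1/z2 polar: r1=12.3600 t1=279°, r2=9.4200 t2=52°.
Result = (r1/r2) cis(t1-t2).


r = 12.3600 / 9.4200 = 1.3121
theta = 279° - 52° = 227° = 227° (mod 360)

1.3121 cis(227°)


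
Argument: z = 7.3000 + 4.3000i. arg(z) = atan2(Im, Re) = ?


Re = 7.3, Im = 4.3
arg = atan2(4.3, 7.3) = 30.4998 degrees

arg(z) = 30.4998 degrees


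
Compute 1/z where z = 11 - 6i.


|z|^2 = 121+36 = 157
1/z = (11 + 6i)/157

1/z = 0.0701 + 0.0382i


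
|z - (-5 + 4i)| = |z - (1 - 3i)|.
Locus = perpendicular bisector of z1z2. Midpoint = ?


Equal distances means the locus is the perpendicular bisector of z1 and z2.
Midpoint = ((-5+1)/2, (4+(-3))/2) = (-2.0000, 0.5000)

Perpendicular bisector through (-2.0000, 0.5000)


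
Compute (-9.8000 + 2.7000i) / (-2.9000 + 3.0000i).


Conjugate of z2 = -2.9000 - 3.0000i
Numerator: (-9.8000 + 2.7000i)(-2.9000 - 3.0000i) = 36.5200 + 21.5700i
Denominator: (-2.9)^2 + 3^2 = 17.41
Result = (36.5200 + 21.5700i)/17.41

2.0976 + 1.2389i


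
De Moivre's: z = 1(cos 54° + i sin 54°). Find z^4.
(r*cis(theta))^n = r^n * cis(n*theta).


r^4 = 1^4 = 1
n*theta = 4*54° = 216° = 216° (mod 360)
a = 1*cos(216°) = -0.8090
b = 1*sin(216°) = -0.5878

1 cis(216°) = -0.8090 - 0.5878i


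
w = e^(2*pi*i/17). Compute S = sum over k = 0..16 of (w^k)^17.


The roots are w_k = w^k with w = e^(2*pi*i/17), and (w^k)^17 = (w^17)^k.
So S = 1 + u + u^2 + ... + u^(16) with u = w^17.
17 = 1*17 + 0, so 17 is a multiple of 17 and u = (w^17)^1 = 1.
Every one of the 17 terms equals 1: S = 17

S = 17


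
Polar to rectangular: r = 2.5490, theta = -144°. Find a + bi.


a = 2.5490*cos(-144°) = 2.5490*(-0.80902) = -2.0622
b = 2.5490*sin(-144°) = 2.5490*(-0.5878) = -1.4983

-2.0622 - 1.4983i


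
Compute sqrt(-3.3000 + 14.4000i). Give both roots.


|z| = sqrt(10.89+207.36) = 14.7733
sqrt((|z|+a)/2) = sqrt((14.7733+(-3.3))/2) = sqrt(5.7366) = 2.3951
sqrt((|z|-a)/2) = sqrt((14.7733-(-3.3))/2) = sqrt(9.0366) = 3.0061

±(2.3951 + 3.0061i) i.e. 2.3951 + 3.0061i and -2.3951 - 3.0061i


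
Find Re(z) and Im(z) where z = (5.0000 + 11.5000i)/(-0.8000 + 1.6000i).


Multiply by conjugate: (5.0000 + 11.5000i)(-0.8000 - 1.6000i) / ((-0.8)^2 + 1.6^2)
Numerator real = 5*(-0.8) + 11.5*1.6 = 14.4
Numerator imag = 11.5*(-0.8) - 5*1.6 = -17.2
Denominator = 3.2
Re(z) = 14.4/3.2 = 4.5000
Im(z) = -17.2/3.2 = -5.3750

Re(z) = 4.5000, Im(z) = -5.3750


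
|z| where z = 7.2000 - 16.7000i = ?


|z| = sqrt(7.2^2 + (-16.7)^2) = sqrt(51.84 + 278.89) = sqrt(330.73) = 18.1860

|z| = 18.1860


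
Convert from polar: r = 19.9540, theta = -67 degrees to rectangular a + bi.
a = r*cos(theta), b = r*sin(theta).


a = 19.9540*cos(-67°) = 19.9540*0.39073 = 7.7966
b = 19.9540*sin(-67°) = 19.9540*(-0.920505) = -18.3678

7.7966 - 18.3678i


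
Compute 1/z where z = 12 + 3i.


|z|^2 = 144+9 = 153
1/z = (12 - 3i)/153

1/z = 0.0784 - 0.0196i


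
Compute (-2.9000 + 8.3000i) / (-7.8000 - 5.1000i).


Conjugate of z2 = -7.8000 + 5.1000i
Numerator: (-2.9000 + 8.3000i)(-7.8000 + 5.1000i) = -19.7100 - 79.5300i
Denominator: (-7.8)^2 + (-5.1)^2 = 86.85
Result = (-19.7100 - 79.5300i)/86.85

-0.2269 - 0.9157i


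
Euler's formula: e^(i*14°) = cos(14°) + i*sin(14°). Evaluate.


cos(14°) = 0.9703
sin(14°) = 0.2419

e^(i*14°) = 0.9703 + 0.2419i


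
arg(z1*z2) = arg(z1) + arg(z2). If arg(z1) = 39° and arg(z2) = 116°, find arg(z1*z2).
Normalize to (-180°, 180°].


arg(z1*z2) = 39° + 116° = 155°
Normalized to (-180°, 180°]: 155°

155°


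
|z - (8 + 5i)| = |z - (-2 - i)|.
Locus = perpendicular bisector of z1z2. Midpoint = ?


Equal distances means the locus is the perpendicular bisector of z1 and z2.
Midpoint = ((8+(-2))/2, (5+(-1))/2) = (3.0000, 2.0000)

Perpendicular bisector through (3.0000, 2.0000)


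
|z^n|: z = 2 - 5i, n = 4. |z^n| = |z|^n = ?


|z| = sqrt(4+25) = sqrt(29) = 5.3852
|z^4| = |z|^4 = (sqrt(29))^4 = 29^2 = 841

|z^4| = 841


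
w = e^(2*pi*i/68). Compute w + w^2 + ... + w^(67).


With w = e^(2*pi*i/68), all 68 of the 68th roots of unity w^0 = 1, w, ..., w^(67) sum to 0: 1 + w + ... + w^(67) = (1 - w^68)/(1 - w) = 0 since w^68 = 1, w ≠ 1.
Removing the root 1: w + w^2 + ... + w^(67) = 0 - 1 = -1

Sum = -1


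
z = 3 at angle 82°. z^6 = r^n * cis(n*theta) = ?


r^6 = 3^6 = 729
n*theta = 6*82° = 492° = 132° (mod 360)
a = 729*cos(132°) = -487.7962
b = 729*sin(132°) = 541.7526

729 cis(132°) = -487.7962 + 541.7526i


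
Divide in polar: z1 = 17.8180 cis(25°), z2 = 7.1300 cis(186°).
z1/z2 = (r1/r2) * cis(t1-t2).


r = 17.8180 / 7.1300 = 2.4990
theta = 25° - 186° = -161° = 199° (mod 360)

2.4990 cis(199°)


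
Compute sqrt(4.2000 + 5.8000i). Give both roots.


|z| = sqrt(17.64+33.64) = 7.1610
sqrt((|z|+a)/2) = sqrt((7.1610+4.2)/2) = sqrt(5.6805) = 2.3834
sqrt((|z|-a)/2) = sqrt((7.1610-4.2)/2) = sqrt(1.4805) = 1.2168

±(2.3834 + 1.2168i) i.e. 2.3834 + 1.2168i and -2.3834 - 1.2168i


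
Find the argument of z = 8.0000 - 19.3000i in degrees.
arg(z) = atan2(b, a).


Re = 8, Im = -19.3
arg = atan2(-19.3, 8) = -67.4856 degrees

arg(z) = -67.4856 degrees


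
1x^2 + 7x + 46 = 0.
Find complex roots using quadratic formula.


disc = 7^2 - 4*1*46 = 49 - 184 = -135
sqrt(|disc|) = sqrt(135) = 11.6190
Real part = -7/(2*1) = -3.5000
Imag part = 11.6190/(2*1) = 5.8095

-3.5000 ± 5.8095i


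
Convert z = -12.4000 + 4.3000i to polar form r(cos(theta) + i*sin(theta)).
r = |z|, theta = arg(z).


r = sqrt(153.76+18.49) = sqrt(172.25) = 13.1244
theta = atan2(4.3, -12.4) = 160.8748 degrees

r = 13.1244, theta = 160.8748 degrees


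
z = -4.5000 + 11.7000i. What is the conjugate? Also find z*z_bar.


z_bar = -4.5000 - 11.7000i
z*z_bar = (-4.5)^2 + 11.7^2 = 20.25 + 136.89 = 157.14

z_bar = -4.5000 - 11.7000i, z*z_bar = 157.14


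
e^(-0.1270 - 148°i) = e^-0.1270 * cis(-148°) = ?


e^-0.1270 = 0.8807
cos(-148°) = -0.84805
sin(-148°) = -0.5299
Real = 0.8807*(-0.84805) = -0.7469
Imag = 0.8807*(-0.5299) = -0.4667

-0.7469 - 0.4667i


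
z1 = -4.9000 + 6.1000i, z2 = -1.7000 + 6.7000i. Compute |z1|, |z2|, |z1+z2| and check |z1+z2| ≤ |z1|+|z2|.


|z1| = sqrt((-4.9)^2 + 6.1^2) = sqrt(61.22) = 7.8243
|z2| = sqrt((-1.7)^2 + 6.7^2) = sqrt(47.78) = 6.9123
z1+z2 = -6.6000 + 12.8000i
|z1+z2| = sqrt(207.4) = 14.4014
|z1|+|z2| = 7.8243 + 6.9123 = 14.7366

|z1+z2| = 14.4014 ≤ |z1|+|z2| = 14.7366 (verified)


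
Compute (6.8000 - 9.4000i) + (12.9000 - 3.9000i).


Real: 6.8 + 12.9 = 19.7
Imag: -9.4 - 3.9 = -13.3

19.7000 - 13.3000i


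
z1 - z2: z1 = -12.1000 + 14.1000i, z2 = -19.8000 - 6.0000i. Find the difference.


Real: -12.1 + 19.8 = 7.7
Imag: 14.1 + 6 = 20.1

7.7000 + 20.1000i


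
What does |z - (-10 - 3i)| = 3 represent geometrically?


|z - z0| = r is a circle with center z0 and radius r.
Center = (-10, -3), radius = 3

Circle with center (-10, -3) and radius 3


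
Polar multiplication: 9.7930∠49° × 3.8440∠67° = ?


r = 9.7930 * 3.8440 = 37.6443
theta = 49° + 67° = 116° = 116° (mod 360)

37.6443 cis(116°)


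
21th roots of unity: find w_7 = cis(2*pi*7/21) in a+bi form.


Angle = 360*7/21 = 120°
a = cos(120°) = -0.5000
b = sin(120°) = 0.8660

-0.5000 + 0.8660i


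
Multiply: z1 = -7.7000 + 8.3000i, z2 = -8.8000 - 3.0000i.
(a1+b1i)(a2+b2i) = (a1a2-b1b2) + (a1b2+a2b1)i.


Real = -7.7*(-8.8) - 8.3*(-3) = 67.76 - (-24.9) = 92.66
Imag = -7.7*(-3) - (8.8)*8.3 = 23.1 - (73.04) = -49.94

92.6600 - 49.9400i


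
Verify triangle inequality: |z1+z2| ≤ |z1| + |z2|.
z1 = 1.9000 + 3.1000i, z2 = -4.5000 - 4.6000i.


|z1| = sqrt(1.9^2 + 3.1^2) = sqrt(13.22) = 3.6359
|z2| = sqrt((-4.5)^2 + (-4.6)^2) = sqrt(41.41) = 6.4351
z1+z2 = -2.6000 - 1.5000i
|z1+z2| = sqrt(9.01) = 3.0017
|z1|+|z2| = 3.6359 + 6.4351 = 10.0710

|z1+z2| = 3.0017 ≤ |z1|+|z2| = 10.0710 (verified)


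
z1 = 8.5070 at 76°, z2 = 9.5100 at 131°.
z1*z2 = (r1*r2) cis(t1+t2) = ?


r = 8.5070 * 9.5100 = 80.9016
theta = 76° + 131° = 207° = 207° (mod 360)

80.9016 cis(207°)


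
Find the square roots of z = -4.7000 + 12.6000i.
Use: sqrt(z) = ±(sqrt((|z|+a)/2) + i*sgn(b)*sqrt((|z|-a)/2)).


|z| = sqrt(22.09+158.76) = 13.4480
sqrt((|z|+a)/2) = sqrt((13.4480+(-4.7))/2) = sqrt(4.3740) = 2.0914
sqrt((|z|-a)/2) = sqrt((13.4480-(-4.7))/2) = sqrt(9.0740) = 3.0123

±(2.0914 + 3.0123i) i.e. 2.0914 + 3.0123i and -2.0914 - 3.0123i


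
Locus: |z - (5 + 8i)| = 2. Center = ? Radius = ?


|z - z0| = r is a circle with center z0 and radius r.
Center = (5, 8), radius = 2

Circle with center (5, 8) and radius 2


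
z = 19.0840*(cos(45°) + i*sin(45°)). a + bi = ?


a = 19.0840*cos(45°) = 19.0840*0.707107 = 13.4944
b = 19.0840*sin(45°) = 19.0840*0.707107 = 13.4944

13.4944 + 13.4944i


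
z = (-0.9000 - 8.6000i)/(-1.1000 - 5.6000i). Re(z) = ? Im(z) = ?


Multiply by conjugate: (-0.9000 - 8.6000i)(-1.1000 + 5.6000i) / ((-1.1)^2 + (-5.6)^2)
Numerator real = -0.9*(-1.1) - (8.6)*(-5.6) = 49.15
Numerator imag = -8.6*(-1.1) - (-0.9)*(-5.6) = 4.42
Denominator = 32.57
Re(z) = 49.15/32.57 = 1.5091
Im(z) = 4.42/32.57 = 0.1357

Re(z) = 1.5091, Im(z) = 0.1357


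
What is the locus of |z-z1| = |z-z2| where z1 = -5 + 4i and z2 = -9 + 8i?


Equal distances means the locus is the perpendicular bisector of z1 and z2.
Midpoint = ((-5+(-9))/2, (4+8)/2) = (-7.0000, 6.0000)

Perpendicular bisector through (-7.0000, 6.0000)


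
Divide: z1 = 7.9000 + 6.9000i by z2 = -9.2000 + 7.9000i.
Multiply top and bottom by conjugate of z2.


Conjugate of z2 = -9.2000 - 7.9000i
Numerator: (7.9000 + 6.9000i)(-9.2000 - 7.9000i) = -18.1700 - 125.8900i
Denominator: (-9.2)^2 + 7.9^2 = 147.05
Result = (-18.1700 - 125.8900i)/147.05

-0.1236 - 0.8561i


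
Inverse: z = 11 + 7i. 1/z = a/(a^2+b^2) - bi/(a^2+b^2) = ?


|z|^2 = 121+49 = 170
1/z = (11 - 7i)/170

1/z = 0.0647 - 0.0412i


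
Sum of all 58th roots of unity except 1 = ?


With w = e^(2*pi*i/58), all 58 of the 58th roots of unity w^0 = 1, w, ..., w^(57) sum to 0: 1 + w + ... + w^(57) = (1 - w^58)/(1 - w) = 0 since w^58 = 1, w ≠ 1.
Removing the root 1: w + w^2 + ... + w^(57) = 0 - 1 = -1

Sum = -1


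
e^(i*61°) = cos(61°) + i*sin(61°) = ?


cos(61°) = 0.4848
sin(61°) = 0.8746

e^(i*61°) = 0.4848 + 0.8746i


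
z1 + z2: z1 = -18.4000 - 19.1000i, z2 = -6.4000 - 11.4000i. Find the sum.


Real: -18.4 - 6.4 = -24.8
Imag: -19.1 - 11.4 = -30.5

-24.8000 - 30.5000i


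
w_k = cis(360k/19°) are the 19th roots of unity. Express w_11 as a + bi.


Angle = 360*11/19 = 208.4211°
a = cos(208.4211°) = -0.8795
b = sin(208.4211°) = -0.4759

-0.8795 - 0.4759i


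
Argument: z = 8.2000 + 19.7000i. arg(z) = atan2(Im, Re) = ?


Re = 8.2, Im = 19.7
arg = atan2(19.7, 8.2) = 67.4008 degrees

arg(z) = 67.4008 degrees


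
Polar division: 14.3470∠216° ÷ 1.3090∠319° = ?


r = 14.3470 / 1.3090 = 10.9603
theta = 216° - 319° = -103° = 257° (mod 360)

10.9603 cis(257°)


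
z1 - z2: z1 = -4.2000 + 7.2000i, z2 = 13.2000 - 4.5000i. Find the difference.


Real: -4.2 - 13.2 = -17.4
Imag: 7.2 + 4.5 = 11.7

-17.4000 + 11.7000i


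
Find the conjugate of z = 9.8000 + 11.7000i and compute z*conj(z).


z_bar = 9.8000 - 11.7000i
z*z_bar = 9.8^2 + 11.7^2 = 96.04 + 136.89 = 232.93

z_bar = 9.8000 - 11.7000i, z*z_bar = 232.93


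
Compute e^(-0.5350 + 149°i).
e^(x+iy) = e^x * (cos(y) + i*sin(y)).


e^-0.5350 = 0.5857
cos(149°) = -0.85717
sin(149°) = 0.515
Real = 0.5857*(-0.85717) = -0.5020
Imag = 0.5857*0.515 = 0.3016

-0.5020 + 0.3016i


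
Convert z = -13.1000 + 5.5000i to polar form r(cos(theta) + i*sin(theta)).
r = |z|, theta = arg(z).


r = sqrt(171.61+30.25) = sqrt(201.86) = 14.2077
theta = atan2(5.5, -13.1) = 157.2250 degrees

r = 14.2077, theta = 157.2250 degrees


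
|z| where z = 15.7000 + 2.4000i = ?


|z| = sqrt(15.7^2 + 2.4^2) = sqrt(246.49 + 5.76) = sqrt(252.25) = 15.8824

|z| = 15.8824


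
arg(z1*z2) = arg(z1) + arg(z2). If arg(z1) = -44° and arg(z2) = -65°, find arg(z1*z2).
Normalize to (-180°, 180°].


arg(z1*z2) = -44° - 65° = -109°
Normalized to (-180°, 180°]: -109°

-109°


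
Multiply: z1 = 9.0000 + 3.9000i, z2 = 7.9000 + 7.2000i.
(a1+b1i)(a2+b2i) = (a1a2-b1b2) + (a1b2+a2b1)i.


Real = 9*7.9 - 3.9*7.2 = 71.1 - 28.08 = 43.02
Imag = 9*7.2 + 7.9*3.9 = 64.8 + 30.81 = 95.61

43.0200 + 95.6100i


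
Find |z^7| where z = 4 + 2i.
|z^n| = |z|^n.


|z| = sqrt(16+4) = sqrt(20) = 4.4721
|z^7| = |z|^7 = (sqrt(20))^7 = 20^3 * sqrt(20) = 8000*sqrt(20)

|z^7| = 8000*sqrt(20) ≈ 35777.0876


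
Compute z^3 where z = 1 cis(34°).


r^3 = 1^3 = 1
n*theta = 3*34° = 102° = 102° (mod 360)
a = 1*cos(102°) = -0.2079
b = 1*sin(102°) = 0.9781

1 cis(102°) = -0.2079 + 0.9781i


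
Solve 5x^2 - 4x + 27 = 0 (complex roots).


disc = (-4)^2 - 4*5*27 = 16 - 540 = -524
sqrt(|disc|) = sqrt(524) = 22.8910
Real part = 4/(2*5) = 0.4000
Imag part = 22.8910/(2*5) = 2.2891

0.4000 ± 2.2891i


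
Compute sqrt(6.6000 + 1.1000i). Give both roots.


|z| = sqrt(43.56+1.21) = 6.6910
sqrt((|z|+a)/2) = sqrt((6.6910+6.6)/2) = sqrt(6.6455) = 2.5779
sqrt((|z|-a)/2) = sqrt((6.6910-6.6)/2) = sqrt(0.0455) = 0.2134

±(2.5779 + 0.2134i) i.e. 2.5779 + 0.2134i and -2.5779 - 0.2134i


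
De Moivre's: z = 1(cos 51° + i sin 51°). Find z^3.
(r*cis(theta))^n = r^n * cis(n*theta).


r^3 = 1^3 = 1
n*theta = 3*51° = 153° = 153° (mod 360)
a = 1*cos(153°) = -0.8910
b = 1*sin(153°) = 0.4540

1 cis(153°) = -0.8910 + 0.4540i


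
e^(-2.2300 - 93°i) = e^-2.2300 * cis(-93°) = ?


e^-2.2300 = 0.1075
cos(-93°) = -0.0523
sin(-93°) = -0.99863
Real = 0.1075*(-0.0523) = -0.0056
Imag = 0.1075*(-0.99863) = -0.1074

-0.0056 - 0.1074i


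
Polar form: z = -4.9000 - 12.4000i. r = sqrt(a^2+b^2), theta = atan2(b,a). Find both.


r = sqrt(24.01+153.76) = sqrt(177.77) = 13.3330
theta = atan2(-12.4, -4.9) = -111.5620 degrees

r = 13.3330, theta = -111.5620 degrees


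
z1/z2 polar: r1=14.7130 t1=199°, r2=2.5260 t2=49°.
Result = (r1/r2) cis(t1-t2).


r = 14.7130 / 2.5260 = 5.8246
theta = 199° - 49° = 150° = 150° (mod 360)

5.8246 cis(150°)


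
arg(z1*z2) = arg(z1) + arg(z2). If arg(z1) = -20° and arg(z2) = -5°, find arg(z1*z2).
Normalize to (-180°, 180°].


arg(z1*z2) = -20° - 5° = -25°
Normalized to (-180°, 180°]: -25°

-25°


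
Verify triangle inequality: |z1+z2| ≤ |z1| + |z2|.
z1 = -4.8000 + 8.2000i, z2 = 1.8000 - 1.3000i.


|z1| = sqrt((-4.8)^2 + 8.2^2) = sqrt(90.28) = 9.5016
|z2| = sqrt(1.8^2 + (-1.3)^2) = sqrt(4.93) = 2.2204
z1+z2 = -3.0000 + 6.9000i
|z1+z2| = sqrt(56.61) = 7.5240
|z1|+|z2| = 9.5016 + 2.2204 = 11.7220

|z1+z2| = 7.5240 ≤ |z1|+|z2| = 11.7220 (verified)


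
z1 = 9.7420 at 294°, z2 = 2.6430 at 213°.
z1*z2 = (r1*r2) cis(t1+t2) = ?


r = 9.7420 * 2.6430 = 25.7481
theta = 294° + 213° = 507° = 147° (mod 360)

25.7481 cis(147°)


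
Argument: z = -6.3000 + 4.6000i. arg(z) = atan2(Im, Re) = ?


Re = -6.3, Im = 4.6
arg = atan2(4.6, -6.3) = 143.8646 degrees

arg(z) = 143.8646 degrees


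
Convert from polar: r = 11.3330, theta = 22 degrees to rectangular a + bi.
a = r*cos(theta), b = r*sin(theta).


a = 11.3330*cos(22°) = 11.3330*0.927184 = 10.5078
b = 11.3330*sin(22°) = 11.3330*0.374607 = 4.2454

10.5078 + 4.2454i


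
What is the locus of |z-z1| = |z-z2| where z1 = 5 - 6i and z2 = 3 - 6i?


Equal distances means the locus is the perpendicular bisector of z1 and z2.
Midpoint = ((5+3)/2, (-6+(-6))/2) = (4.0000, -6.0000)

Perpendicular bisector through (4.0000, -6.0000)


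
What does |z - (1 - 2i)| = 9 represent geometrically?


|z - z0| = r is a circle with center z0 and radius r.
Center = (1, -2), radius = 9

Circle with center (1, -2) and radius 9


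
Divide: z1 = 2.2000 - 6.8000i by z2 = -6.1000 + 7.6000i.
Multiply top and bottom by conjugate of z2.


Conjugate of z2 = -6.1000 - 7.6000i
Numerator: (2.2000 - 6.8000i)(-6.1000 - 7.6000i) = -65.1000 + 24.7600i
Denominator: (-6.1)^2 + 7.6^2 = 94.97
Result = (-65.1000 + 24.7600i)/94.97

-0.6855 + 0.2607i


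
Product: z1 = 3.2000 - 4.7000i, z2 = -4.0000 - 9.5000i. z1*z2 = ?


Real = 3.2*(-4) - (-4.7)*(-9.5) = -12.8 - 44.65 = -57.45
Imag = 3.2*(-9.5) - (4)*(-4.7) = -30.4 + 18.8 = -11.6

-57.4500 - 11.6000i


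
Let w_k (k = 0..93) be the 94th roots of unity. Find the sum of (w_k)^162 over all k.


The roots are w_k = w^k with w = e^(2*pi*i/94), and (w^k)^162 = (w^162)^k.
So S = 1 + u + u^2 + ... + u^(93) with u = w^162.
162 = 1*94 + 68, so 162 is not a multiple of 94: u = (w^94)^1 * w^68 = w^68 ≠ 1 (w is a primitive 94th root), while u^94 = (w^94)^162 = 1.
Geometric series: S = (1 - u^94)/(1 - u) = (1 - 1)/(1 - u) = 0

S = 0


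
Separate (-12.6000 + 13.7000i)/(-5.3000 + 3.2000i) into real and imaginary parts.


Multiply by conjugate: (-12.6000 + 13.7000i)(-5.3000 - 3.2000i) / ((-5.3)^2 + 3.2^2)
Numerator real = -12.6*(-5.3) + 13.7*3.2 = 110.62
Numerator imag = 13.7*(-5.3) - (-12.6)*3.2 = -32.29
Denominator = 38.33
Re(z) = 110.62/38.33 = 2.8860
Im(z) = -32.29/38.33 = -0.8424

Re(z) = 2.8860, Im(z) = -0.8424


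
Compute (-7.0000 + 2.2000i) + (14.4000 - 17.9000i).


Real: -7 + 14.4 = 7.4
Imag: 2.2 - 17.9 = -15.7

7.4000 - 15.7000i


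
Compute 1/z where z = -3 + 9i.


|z|^2 = 9+81 = 90
1/z = (-3 - 9i)/90

1/z = -0.0333 - 0.1000i


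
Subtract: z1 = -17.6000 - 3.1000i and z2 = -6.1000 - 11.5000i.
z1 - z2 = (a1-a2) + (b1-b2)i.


Real: -17.6 + 6.1 = -11.5
Imag: -3.1 + 11.5 = 8.4

-11.5000 + 8.4000i


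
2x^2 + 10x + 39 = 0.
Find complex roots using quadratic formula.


disc = 10^2 - 4*2*39 = 100 - 312 = -212
sqrt(|disc|) = sqrt(212) = 14.5602
Real part = -10/(2*2) = -2.5000
Imag part = 14.5602/(2*2) = 3.6401

-2.5000 ± 3.6401i


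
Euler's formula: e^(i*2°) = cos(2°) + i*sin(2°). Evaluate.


cos(2°) = 0.9994
sin(2°) = 0.0349

e^(i*2°) = 0.9994 + 0.0349i


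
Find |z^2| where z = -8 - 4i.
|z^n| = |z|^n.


|z| = sqrt(64+16) = sqrt(80) = 8.9443
|z^2| = |z|^2 = (sqrt(80))^2 = 80

|z^2| = 80


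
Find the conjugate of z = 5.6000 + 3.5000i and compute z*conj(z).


z_bar = 5.6000 - 3.5000i
z*z_bar = 5.6^2 + 3.5^2 = 31.36 + 12.25 = 43.61

z_bar = 5.6000 - 3.5000i, z*z_bar = 43.61


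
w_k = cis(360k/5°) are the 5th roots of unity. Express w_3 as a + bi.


Angle = 360*3/5 = 216°
a = cos(216°) = -0.8090
b = sin(216°) = -0.5878

-0.8090 - 0.5878i


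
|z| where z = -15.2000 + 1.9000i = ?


|z| = sqrt((-15.2)^2 + 1.9^2) = sqrt(231.04 + 3.61) = sqrt(234.65) = 15.3183

|z| = 15.3183


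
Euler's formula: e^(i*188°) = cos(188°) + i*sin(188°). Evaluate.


cos(188°) = -0.9903
sin(188°) = -0.1392

e^(i*188°) = -0.9903 - 0.1392i


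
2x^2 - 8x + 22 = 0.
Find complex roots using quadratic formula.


disc = (-8)^2 - 4*2*22 = 64 - 176 = -112
sqrt(|disc|) = sqrt(112) = 10.5830
Real part = 8/(2*2) = 2.0000
Imag part = 10.5830/(2*2) = 2.6458

2.0000 ± 2.6458i


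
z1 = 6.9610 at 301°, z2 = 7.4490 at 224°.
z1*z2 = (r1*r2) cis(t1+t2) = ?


r = 6.9610 * 7.4490 = 51.8525
theta = 301° + 224° = 525° = 165° (mod 360)

51.8525 cis(165°)


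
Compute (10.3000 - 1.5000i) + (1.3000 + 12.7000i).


Real: 10.3 + 1.3 = 11.6
Imag: -1.5 + 12.7 = 11.2

11.6000 + 11.2000i


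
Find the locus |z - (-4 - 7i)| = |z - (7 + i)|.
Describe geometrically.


Equal distances means the locus is the perpendicular bisector of z1 and z2.
Midpoint = ((-4+7)/2, (-7+1)/2) = (1.5000, -3.0000)

Perpendicular bisector through (1.5000, -3.0000)


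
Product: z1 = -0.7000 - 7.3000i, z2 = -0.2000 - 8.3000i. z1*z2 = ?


Real = -0.7*(-0.2) - (-7.3)*(-8.3) = 0.14 - 60.59 = -60.45
Imag = -0.7*(-8.3) - (0.2)*(-7.3) = 5.81 + 1.46 = 7.27

-60.4500 + 7.2700i


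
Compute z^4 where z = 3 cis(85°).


r^4 = 3^4 = 81
n*theta = 4*85° = 340° = 340° (mod 360)
a = 81*cos(340°) = 76.1151
b = 81*sin(340°) = -27.7036

81 cis(340°) = 76.1151 - 27.7036i


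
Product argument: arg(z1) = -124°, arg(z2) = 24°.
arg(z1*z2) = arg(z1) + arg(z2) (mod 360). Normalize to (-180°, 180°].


arg(z1*z2) = -124° + 24° = -100°
Normalized to (-180°, 180°]: -100°

-100°


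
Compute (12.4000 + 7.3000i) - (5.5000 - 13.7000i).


Real: 12.4 - 5.5 = 6.9
Imag: 7.3 + 13.7 = 21

6.9000 + 21.0000i


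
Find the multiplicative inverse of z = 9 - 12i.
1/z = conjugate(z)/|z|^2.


|z|^2 = 81+144 = 225
1/z = (9 + 12i)/225

1/z = 0.0400 + 0.0533i


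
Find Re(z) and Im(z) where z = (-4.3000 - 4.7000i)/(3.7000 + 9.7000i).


Multiply by conjugate: (-4.3000 - 4.7000i)(3.7000 - 9.7000i) / (3.7^2 + 9.7^2)
Numerator real = -4.3*3.7 - (4.7)*9.7 = -61.5
Numerator imag = -4.7*3.7 - (-4.3)*9.7 = 24.32
Denominator = 107.78
Re(z) = -61.5/107.78 = -0.5706
Im(z) = 24.32/107.78 = 0.2256

Re(z) = -0.5706, Im(z) = 0.2256


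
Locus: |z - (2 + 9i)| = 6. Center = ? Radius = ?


|z - z0| = r is a circle with center z0 and radius r.
Center = (2, 9), radius = 6

Circle with center (2, 9) and radius 6


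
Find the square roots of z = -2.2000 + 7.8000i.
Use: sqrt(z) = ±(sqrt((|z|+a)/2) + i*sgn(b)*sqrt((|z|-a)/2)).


|z| = sqrt(4.84+60.84) = 8.1043
sqrt((|z|+a)/2) = sqrt((8.1043+(-2.2))/2) = sqrt(2.9522) = 1.7182
sqrt((|z|-a)/2) = sqrt((8.1043-(-2.2))/2) = sqrt(5.1522) = 2.2698

±(1.7182 + 2.2698i) i.e. 1.7182 + 2.2698i and -1.7182 - 2.2698i


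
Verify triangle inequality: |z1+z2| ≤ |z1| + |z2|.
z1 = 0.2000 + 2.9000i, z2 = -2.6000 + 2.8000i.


|z1| = sqrt(0.2^2 + 2.9^2) = sqrt(8.45) = 2.9069
|z2| = sqrt((-2.6)^2 + 2.8^2) = sqrt(14.6) = 3.8210
z1+z2 = -2.4000 + 5.7000i
|z1+z2| = sqrt(38.25) = 6.1847
|z1|+|z2| = 2.9069 + 3.8210 = 6.7279

|z1+z2| = 6.1847 ≤ |z1|+|z2| = 6.7279 (verified)


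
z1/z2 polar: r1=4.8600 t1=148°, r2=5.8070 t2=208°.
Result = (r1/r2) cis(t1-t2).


r = 4.8600 / 5.8070 = 0.8369
theta = 148° - 208° = -60° = 300° (mod 360)

0.8369 cis(300°)


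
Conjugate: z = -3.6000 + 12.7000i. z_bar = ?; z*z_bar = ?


z_bar = -3.6000 - 12.7000i
z*z_bar = (-3.6)^2 + 12.7^2 = 12.96 + 161.29 = 174.25

z_bar = -3.6000 - 12.7000i, z*z_bar = 174.25


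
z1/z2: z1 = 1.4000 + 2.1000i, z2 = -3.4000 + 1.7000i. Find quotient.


Conjugate of z2 = -3.4000 - 1.7000i
Numerator: (1.4000 + 2.1000i)(-3.4000 - 1.7000i) = -1.1900 - 9.5200i
Denominator: (-3.4)^2 + 1.7^2 = 14.45
Result = (-1.1900 - 9.5200i)/14.45

-0.0824 - 0.6588i


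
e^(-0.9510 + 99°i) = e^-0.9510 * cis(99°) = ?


e^-0.9510 = 0.3864
cos(99°) = -0.1564
sin(99°) = 0.9877
Real = 0.3864*(-0.1564) = -0.0604
Imag = 0.3864*0.9877 = 0.3816

-0.0604 + 0.3816i


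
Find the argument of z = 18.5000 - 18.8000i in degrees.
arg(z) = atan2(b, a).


Re = 18.5, Im = -18.8
arg = atan2(-18.8, 18.5) = -45.4608 degrees

arg(z) = -45.4608 degrees


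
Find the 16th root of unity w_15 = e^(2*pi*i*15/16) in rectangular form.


Angle = 360*15/16 = 337.5°
a = cos(337.5°) = 0.9239
b = sin(337.5°) = -0.3827

0.9239 - 0.3827i


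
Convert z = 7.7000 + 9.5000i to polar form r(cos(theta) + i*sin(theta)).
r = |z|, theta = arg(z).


r = sqrt(59.29+90.25) = sqrt(149.54) = 12.2287
theta = atan2(9.5, 7.7) = 50.9743 degrees

r = 12.2287, theta = 50.9743 degrees


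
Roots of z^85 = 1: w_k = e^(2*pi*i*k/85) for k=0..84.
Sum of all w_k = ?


The sum of all 85th roots of unity is 0.
Geometric series: (1 - w^85)/(1 - w) = (1-1)/(1-w) = 0 since w^85 = 1, w ≠ 1.
Alternatively: coefficient of z^84 in z^85 - 1 is 0.

0


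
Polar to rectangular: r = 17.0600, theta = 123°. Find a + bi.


a = 17.0600*cos(123°) = 17.0600*(-0.544639) = -9.2915
b = 17.0600*sin(123°) = 17.0600*0.83867 = 14.3077

-9.2915 + 14.3077i


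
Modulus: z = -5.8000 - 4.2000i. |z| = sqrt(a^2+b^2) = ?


|z| = sqrt((-5.8)^2 + (-4.2)^2) = sqrt(33.64 + 17.64) = sqrt(51.28) = 7.1610

|z| = 7.1610


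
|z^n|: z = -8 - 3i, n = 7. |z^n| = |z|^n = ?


|z| = sqrt(64+9) = sqrt(73) = 8.5440
|z^7| = |z|^7 = (sqrt(73))^7 = 73^3 * sqrt(73) = 389017*sqrt(73)

|z^7| = 389017*sqrt(73) ≈ 3323762.7050


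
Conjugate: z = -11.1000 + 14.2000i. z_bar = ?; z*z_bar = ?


z_bar = -11.1000 - 14.2000i
z*z_bar = (-11.1)^2 + 14.2^2 = 123.21 + 201.64 = 324.85

z_bar = -11.1000 - 14.2000i, z*z_bar = 324.85


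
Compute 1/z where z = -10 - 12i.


|z|^2 = 100+144 = 244
1/z = (-10 + 12i)/244

1/z = -0.0410 + 0.0492i


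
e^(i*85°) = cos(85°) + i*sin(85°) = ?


cos(85°) = 0.0872
sin(85°) = 0.9962

e^(i*85°) = 0.0872 + 0.9962i


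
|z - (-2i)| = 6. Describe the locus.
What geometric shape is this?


|z - z0| = r is a circle with center z0 and radius r.
Center = (0, -2), radius = 6

Circle with center (0, -2) and radius 6


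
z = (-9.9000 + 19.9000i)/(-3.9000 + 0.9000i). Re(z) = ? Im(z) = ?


Multiply by conjugate: (-9.9000 + 19.9000i)(-3.9000 - 0.9000i) / ((-3.9)^2 + 0.9^2)
Numerator real = -9.9*(-3.9) + 19.9*0.9 = 56.52
Numerator imag = 19.9*(-3.9) - (-9.9)*0.9 = -68.7
Denominator = 16.02
Re(z) = 56.52/16.02 = 3.5281
Im(z) = -68.7/16.02 = -4.2884

Re(z) = 3.5281, Im(z) = -4.2884


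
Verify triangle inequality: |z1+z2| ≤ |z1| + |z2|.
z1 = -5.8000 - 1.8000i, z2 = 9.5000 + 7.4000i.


|z1| = sqrt((-5.8)^2 + (-1.8)^2) = sqrt(36.88) = 6.0729
|z2| = sqrt(9.5^2 + 7.4^2) = sqrt(145.01) = 12.0420
z1+z2 = 3.7000 + 5.6000i
|z1+z2| = sqrt(45.05) = 6.7119
|z1|+|z2| = 6.0729 + 12.0420 = 18.1149

|z1+z2| = 6.7119 ≤ |z1|+|z2| = 18.1149 (verified)


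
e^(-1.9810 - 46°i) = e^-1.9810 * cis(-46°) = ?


e^-1.9810 = 0.1379
cos(-46°) = 0.6947
sin(-46°) = -0.7193
Real = 0.1379*0.6947 = 0.0958
Imag = 0.1379*(-0.7193) = -0.0992

0.0958 - 0.0992i


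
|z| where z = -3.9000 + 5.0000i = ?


|z| = sqrt((-3.9)^2 + 5^2) = sqrt(15.21 + 25) = sqrt(40.21) = 6.3411

|z| = 6.3411


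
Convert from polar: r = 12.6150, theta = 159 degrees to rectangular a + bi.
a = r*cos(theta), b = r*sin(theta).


a = 12.6150*cos(159°) = 12.6150*(-0.93358) = -11.7771
b = 12.6150*sin(159°) = 12.6150*0.35837 = 4.5208

-11.7771 + 4.5208i


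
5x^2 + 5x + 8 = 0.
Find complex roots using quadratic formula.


disc = 5^2 - 4*5*8 = 25 - 160 = -135
sqrt(|disc|) = sqrt(135) = 11.6190
Real part = -5/(2*5) = -0.5000
Imag part = 11.6190/(2*5) = 1.1619

-0.5000 ± 1.1619i


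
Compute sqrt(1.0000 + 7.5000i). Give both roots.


|z| = sqrt(1+56.25) = 7.5664
sqrt((|z|+a)/2) = sqrt((7.5664+1)/2) = sqrt(4.2832) = 2.0696
sqrt((|z|-a)/2) = sqrt((7.5664-1)/2) = sqrt(3.2832) = 1.8120

±(2.0696 + 1.8120i) i.e. 2.0696 + 1.8120i and -2.0696 - 1.8120i


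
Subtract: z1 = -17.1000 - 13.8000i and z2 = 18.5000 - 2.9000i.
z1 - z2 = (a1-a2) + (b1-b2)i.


Real: -17.1 - 18.5 = -35.6
Imag: -13.8 + 2.9 = -10.9

-35.6000 - 10.9000i


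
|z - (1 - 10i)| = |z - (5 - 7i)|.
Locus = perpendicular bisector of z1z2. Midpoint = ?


Equal distances means the locus is the perpendicular bisector of z1 and z2.
Midpoint = ((1+5)/2, (-10+(-7))/2) = (3.0000, -8.5000)

Perpendicular bisector through (3.0000, -8.5000)


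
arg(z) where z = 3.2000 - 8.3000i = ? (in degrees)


Re = 3.2, Im = -8.3
arg = atan2(-8.3, 3.2) = -68.9162 degrees

arg(z) = -68.9162 degrees


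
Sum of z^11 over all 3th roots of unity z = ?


The roots are w_k = w^k with w = e^(2*pi*i/3), and (w^k)^11 = (w^11)^k.
So S = 1 + u + u^2 + ... + u^(2) with u = w^11.
11 = 3*3 + 2, so 11 is not a multiple of 3: u = (w^3)^3 * w^2 = w^2 ≠ 1 (w is a primitive 3th root), while u^3 = (w^3)^11 = 1.
Geometric series: S = (1 - u^3)/(1 - u) = (1 - 1)/(1 - u) = 0

S = 0


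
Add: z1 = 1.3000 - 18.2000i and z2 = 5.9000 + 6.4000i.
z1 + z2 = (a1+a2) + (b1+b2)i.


Real: 1.3 + 5.9 = 7.2
Imag: -18.2 + 6.4 = -11.8

7.2000 - 11.8000i


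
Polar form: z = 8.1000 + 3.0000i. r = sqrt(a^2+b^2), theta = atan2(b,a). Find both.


r = sqrt(65.61+9) = sqrt(74.61) = 8.6377
theta = atan2(3, 8.1) = 20.3231 degrees

r = 8.6377, theta = 20.3231 degrees


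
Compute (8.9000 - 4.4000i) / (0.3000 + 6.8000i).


Conjugate of z2 = 0.3000 - 6.8000i
Numerator: (8.9000 - 4.4000i)(0.3000 - 6.8000i) = -27.2500 - 61.8400i
Denominator: 0.3^2 + 6.8^2 = 46.33
Result = (-27.2500 - 61.8400i)/46.33

-0.5882 - 1.3348i


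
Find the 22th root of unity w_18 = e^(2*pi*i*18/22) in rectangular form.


Angle = 360*18/22 = 294.5455°
a = cos(294.5455°) = 0.4154
b = sin(294.5455°) = -0.9096

0.4154 - 0.9096i


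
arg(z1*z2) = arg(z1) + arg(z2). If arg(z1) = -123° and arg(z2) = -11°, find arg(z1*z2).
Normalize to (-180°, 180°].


arg(z1*z2) = -123° - 11° = -134°
Normalized to (-180°, 180°]: -134°

-134°


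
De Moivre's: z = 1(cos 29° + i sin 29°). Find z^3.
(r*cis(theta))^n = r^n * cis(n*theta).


r^3 = 1^3 = 1
n*theta = 3*29° = 87° = 87° (mod 360)
a = 1*cos(87°) = 0.0523
b = 1*sin(87°) = 0.9986

1 cis(87°) = 0.0523 + 0.9986i


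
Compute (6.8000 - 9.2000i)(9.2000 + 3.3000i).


Real = 6.8*9.2 - (-9.2)*3.3 = 62.56 - (-30.36) = 92.92
Imag = 6.8*3.3 + 9.2*(-9.2) = 22.44 - (84.64) = -62.2

92.9200 - 62.2000i


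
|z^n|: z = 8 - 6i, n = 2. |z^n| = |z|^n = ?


|z| = sqrt(64+36) = sqrt(100) = 10
|z^2| = |z|^2 = 10^2 = 100

|z^2| = 100


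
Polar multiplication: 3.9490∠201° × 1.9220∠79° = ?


r = 3.9490 * 1.9220 = 7.5900
theta = 201° + 79° = 280° = 280° (mod 360)

7.5900 cis(280°)


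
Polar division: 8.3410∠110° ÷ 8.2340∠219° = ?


r = 8.3410 / 8.2340 = 1.0130
theta = 110° - 219° = -109° = 251° (mod 360)

1.0130 cis(251°)


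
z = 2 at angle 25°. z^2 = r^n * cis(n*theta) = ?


r^2 = 2^2 = 4
n*theta = 2*25° = 50° = 50° (mod 360)
a = 4*cos(50°) = 2.5712
b = 4*sin(50°) = 3.0642

4 cis(50°) = 2.5712 + 3.0642i


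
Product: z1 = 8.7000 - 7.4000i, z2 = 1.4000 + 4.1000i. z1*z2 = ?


Real = 8.7*1.4 - (-7.4)*4.1 = 12.18 - (-30.34) = 42.52
Imag = 8.7*4.1 + 1.4*(-7.4) = 35.67 - (10.36) = 25.31

42.5200 + 25.3100i


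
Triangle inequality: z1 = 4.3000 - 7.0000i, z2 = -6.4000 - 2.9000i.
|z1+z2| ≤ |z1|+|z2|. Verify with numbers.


|z1| = sqrt(4.3^2 + (-7)^2) = sqrt(67.49) = 8.2152
|z2| = sqrt((-6.4)^2 + (-2.9)^2) = sqrt(49.37) = 7.0264
z1+z2 = -2.1000 - 9.9000i
|z1+z2| = sqrt(102.42) = 10.1203
|z1|+|z2| = 8.2152 + 7.0264 = 15.2416

|z1+z2| = 10.1203 ≤ |z1|+|z2| = 15.2416 (verified)


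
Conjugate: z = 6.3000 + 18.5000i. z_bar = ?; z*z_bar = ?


z_bar = 6.3000 - 18.5000i
z*z_bar = 6.3^2 + 18.5^2 = 39.69 + 342.25 = 381.94

z_bar = 6.3000 - 18.5000i, z*z_bar = 381.94


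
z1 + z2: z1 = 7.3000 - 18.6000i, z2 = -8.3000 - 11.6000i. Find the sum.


Real: 7.3 - 8.3 = -1
Imag: -18.6 - 11.6 = -30.2

-1.0000 - 30.2000i


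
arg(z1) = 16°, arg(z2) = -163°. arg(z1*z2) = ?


arg(z1*z2) = 16° - 163° = -147°
Normalized to (-180°, 180°]: -147°

-147°


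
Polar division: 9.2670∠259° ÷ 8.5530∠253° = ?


r = 9.2670 / 8.5530 = 1.0835
theta = 259° - 253° = 6° = 6° (mod 360)

1.0835 cis(6°)


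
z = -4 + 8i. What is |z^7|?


|z| = sqrt(16+64) = sqrt(80) = 8.9443
|z^7| = |z|^7 = (sqrt(80))^7 = 80^3 * sqrt(80) = 512000*sqrt(80)

|z^7| = 512000*sqrt(80) ≈ 4579467.2179


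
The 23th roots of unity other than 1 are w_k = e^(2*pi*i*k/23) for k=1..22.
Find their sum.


With w = e^(2*pi*i/23), all 23 of the 23th roots of unity w^0 = 1, w, ..., w^(22) sum to 0: 1 + w + ... + w^(22) = (1 - w^23)/(1 - w) = 0 since w^23 = 1, w ≠ 1.
Removing the root 1: w + w^2 + ... + w^(22) = 0 - 1 = -1

Sum = -1


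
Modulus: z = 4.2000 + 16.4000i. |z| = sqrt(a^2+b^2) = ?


|z| = sqrt(4.2^2 + 16.4^2) = sqrt(17.64 + 268.96) = sqrt(286.6) = 16.9293

|z| = 16.9293


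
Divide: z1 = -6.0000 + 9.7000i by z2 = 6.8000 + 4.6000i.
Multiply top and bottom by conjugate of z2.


Conjugate of z2 = 6.8000 - 4.6000i
Numerator: (-6.0000 + 9.7000i)(6.8000 - 4.6000i) = 3.8200 + 93.5600i
Denominator: 6.8^2 + 4.6^2 = 67.4
Result = (3.8200 + 93.5600i)/67.4

0.0567 + 1.3881i


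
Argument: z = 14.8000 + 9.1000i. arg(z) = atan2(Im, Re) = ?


Re = 14.8, Im = 9.1
arg = atan2(9.1, 14.8) = 31.5859 degrees

arg(z) = 31.5859 degrees


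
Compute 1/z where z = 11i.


|z|^2 = 0+121 = 121
1/z = (0 - 11i)/121

1/z = 0 - 0.0909i


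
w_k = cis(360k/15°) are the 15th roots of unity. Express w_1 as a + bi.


Angle = 360*1/15 = 24°
a = cos(24°) = 0.9135
b = sin(24°) = 0.4067

0.9135 + 0.4067i


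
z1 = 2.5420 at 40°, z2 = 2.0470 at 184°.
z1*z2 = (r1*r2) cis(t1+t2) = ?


r = 2.5420 * 2.0470 = 5.2035
theta = 40° + 184° = 224° = 224° (mod 360)

5.2035 cis(224°)


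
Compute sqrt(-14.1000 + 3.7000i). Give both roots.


|z| = sqrt(198.81+13.69) = 14.5774
sqrt((|z|+a)/2) = sqrt((14.5774+(-14.1))/2) = sqrt(0.2387) = 0.4886
sqrt((|z|-a)/2) = sqrt((14.5774-(-14.1))/2) = sqrt(14.3387) = 3.7866

±(0.4886 + 3.7866i) i.e. 0.4886 + 3.7866i and -0.4886 - 3.7866i


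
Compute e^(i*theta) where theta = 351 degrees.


cos(351°) = 0.9877
sin(351°) = -0.1564

e^(i*351°) = 0.9877 - 0.1564i


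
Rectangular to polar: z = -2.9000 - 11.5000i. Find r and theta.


r = sqrt(8.41+132.25) = sqrt(140.66) = 11.8600
theta = atan2(-11.5, -2.9) = -104.1534 degrees

r = 11.8600, theta = -104.1534 degrees


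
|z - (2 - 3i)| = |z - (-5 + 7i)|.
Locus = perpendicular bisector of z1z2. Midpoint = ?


Equal distances means the locus is the perpendicular bisector of z1 and z2.
Midpoint = ((2+(-5))/2, (-3+7)/2) = (-1.5000, 2.0000)

Perpendicular bisector through (-1.5000, 2.0000)


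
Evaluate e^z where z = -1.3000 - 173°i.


e^-1.3000 = 0.2725
cos(-173°) = -0.9925
sin(-173°) = -0.1219
Real = 0.2725*(-0.9925) = -0.2705
Imag = 0.2725*(-0.1219) = -0.0332

-0.2705 - 0.0332i


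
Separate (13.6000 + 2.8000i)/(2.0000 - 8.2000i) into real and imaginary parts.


Multiply by conjugate: (13.6000 + 2.8000i)(2.0000 + 8.2000i) / (2^2 + (-8.2)^2)
Numerator real = 13.6*2 + 2.8*(-8.2) = 4.24
Numerator imag = 2.8*2 - 13.6*(-8.2) = 117.12
Denominator = 71.24
Re(z) = 4.24/71.24 = 0.0595
Im(z) = 117.12/71.24 = 1.6440

Re(z) = 0.0595, Im(z) = 1.6440


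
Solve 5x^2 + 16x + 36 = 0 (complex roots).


disc = 16^2 - 4*5*36 = 256 - 720 = -464
sqrt(|disc|) = sqrt(464) = 21.5407
Real part = -16/(2*5) = -1.6000
Imag part = 21.5407/(2*5) = 2.1541

-1.6000 ± 2.1541i


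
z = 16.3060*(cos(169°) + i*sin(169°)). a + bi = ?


a = 16.3060*cos(169°) = 16.3060*(-0.981627) = -16.0064
b = 16.3060*sin(169°) = 16.3060*0.19081 = 3.1113

-16.0064 + 3.1113i


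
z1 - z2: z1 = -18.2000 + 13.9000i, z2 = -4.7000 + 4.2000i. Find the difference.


Real: -18.2 + 4.7 = -13.5
Imag: 13.9 - 4.2 = 9.7

-13.5000 + 9.7000i


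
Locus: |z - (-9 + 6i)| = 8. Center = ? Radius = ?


|z - z0| = r is a circle with center z0 and radius r.
Center = (-9, 6), radius = 8

Circle with center (-9, 6) and radius 8


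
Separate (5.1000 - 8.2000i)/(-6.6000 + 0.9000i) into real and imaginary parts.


Multiply by conjugate: (5.1000 - 8.2000i)(-6.6000 - 0.9000i) / ((-6.6)^2 + 0.9^2)
Numerator real = 5.1*(-6.6) - (8.2)*0.9 = -41.04
Numerator imag = -8.2*(-6.6) - 5.1*0.9 = 49.53
Denominator = 44.37
Re(z) = -41.04/44.37 = -0.9249
Im(z) = 49.53/44.37 = 1.1163

Re(z) = -0.9249, Im(z) = 1.1163


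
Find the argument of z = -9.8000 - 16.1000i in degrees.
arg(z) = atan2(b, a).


Re = -9.8, Im = -16.1
arg = atan2(-16.1, -9.8) = -121.3287 degrees

arg(z) = -121.3287 degrees


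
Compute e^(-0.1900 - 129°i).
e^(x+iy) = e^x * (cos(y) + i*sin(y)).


e^-0.1900 = 0.8270
cos(-129°) = -0.6293
sin(-129°) = -0.7771
Real = 0.8270*(-0.6293) = -0.5204
Imag = 0.8270*(-0.7771) = -0.6427

-0.5204 - 0.6427i


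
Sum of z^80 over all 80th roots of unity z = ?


The roots are w_k = w^k with w = e^(2*pi*i/80), and (w^k)^80 = (w^80)^k.
So S = 1 + u + u^2 + ... + u^(79) with u = w^80.
80 = 1*80 + 0, so 80 is a multiple of 80 and u = (w^80)^1 = 1.
Every one of the 80 terms equals 1: S = 80

S = 80


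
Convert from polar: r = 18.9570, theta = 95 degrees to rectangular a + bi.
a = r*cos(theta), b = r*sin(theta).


a = 18.9570*cos(95°) = 18.9570*(-0.087156) = -1.6522
b = 18.9570*sin(95°) = 18.9570*0.996195 = 18.8849

-1.6522 + 18.8849i


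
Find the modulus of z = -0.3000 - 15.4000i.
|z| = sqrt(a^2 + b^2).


|z| = sqrt((-0.3)^2 + (-15.4)^2) = sqrt(0.09 + 237.16) = sqrt(237.25) = 15.4029

|z| = 15.4029


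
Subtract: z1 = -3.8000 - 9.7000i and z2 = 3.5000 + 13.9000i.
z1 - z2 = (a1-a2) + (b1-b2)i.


Real: -3.8 - 3.5 = -7.3
Imag: -9.7 - 13.9 = -23.6

-7.3000 - 23.6000i
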